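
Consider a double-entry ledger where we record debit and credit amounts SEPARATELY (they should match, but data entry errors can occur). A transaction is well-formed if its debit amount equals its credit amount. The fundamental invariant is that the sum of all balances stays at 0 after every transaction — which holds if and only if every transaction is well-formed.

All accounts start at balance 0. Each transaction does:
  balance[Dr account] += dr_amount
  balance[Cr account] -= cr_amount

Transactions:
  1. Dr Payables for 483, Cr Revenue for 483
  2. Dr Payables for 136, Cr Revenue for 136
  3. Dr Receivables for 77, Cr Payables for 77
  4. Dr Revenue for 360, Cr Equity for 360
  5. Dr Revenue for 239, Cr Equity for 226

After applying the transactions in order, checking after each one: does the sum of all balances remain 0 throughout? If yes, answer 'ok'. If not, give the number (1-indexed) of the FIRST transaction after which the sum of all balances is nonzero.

Answer: 5

Derivation:
After txn 1: dr=483 cr=483 sum_balances=0
After txn 2: dr=136 cr=136 sum_balances=0
After txn 3: dr=77 cr=77 sum_balances=0
After txn 4: dr=360 cr=360 sum_balances=0
After txn 5: dr=239 cr=226 sum_balances=13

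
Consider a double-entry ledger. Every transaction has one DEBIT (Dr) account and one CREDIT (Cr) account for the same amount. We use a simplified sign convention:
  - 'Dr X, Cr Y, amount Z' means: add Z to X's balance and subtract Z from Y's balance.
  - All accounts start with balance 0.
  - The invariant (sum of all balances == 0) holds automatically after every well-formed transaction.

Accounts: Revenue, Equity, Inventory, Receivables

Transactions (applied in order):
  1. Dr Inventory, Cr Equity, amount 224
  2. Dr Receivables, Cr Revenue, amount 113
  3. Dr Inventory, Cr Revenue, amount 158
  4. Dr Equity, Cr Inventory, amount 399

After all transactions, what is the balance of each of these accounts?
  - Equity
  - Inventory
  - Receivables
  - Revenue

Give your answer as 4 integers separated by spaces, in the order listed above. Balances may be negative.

After txn 1 (Dr Inventory, Cr Equity, amount 224): Equity=-224 Inventory=224
After txn 2 (Dr Receivables, Cr Revenue, amount 113): Equity=-224 Inventory=224 Receivables=113 Revenue=-113
After txn 3 (Dr Inventory, Cr Revenue, amount 158): Equity=-224 Inventory=382 Receivables=113 Revenue=-271
After txn 4 (Dr Equity, Cr Inventory, amount 399): Equity=175 Inventory=-17 Receivables=113 Revenue=-271

Answer: 175 -17 113 -271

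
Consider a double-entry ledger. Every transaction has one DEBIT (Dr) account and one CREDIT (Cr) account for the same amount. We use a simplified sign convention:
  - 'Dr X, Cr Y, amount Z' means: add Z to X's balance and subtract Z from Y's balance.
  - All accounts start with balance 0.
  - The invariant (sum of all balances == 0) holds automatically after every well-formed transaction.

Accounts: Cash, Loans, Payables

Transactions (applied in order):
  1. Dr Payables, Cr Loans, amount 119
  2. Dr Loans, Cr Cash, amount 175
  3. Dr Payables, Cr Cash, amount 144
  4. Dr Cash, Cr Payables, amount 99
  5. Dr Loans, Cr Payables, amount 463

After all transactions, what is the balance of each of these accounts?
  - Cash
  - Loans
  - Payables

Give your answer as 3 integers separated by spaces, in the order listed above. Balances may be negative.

After txn 1 (Dr Payables, Cr Loans, amount 119): Loans=-119 Payables=119
After txn 2 (Dr Loans, Cr Cash, amount 175): Cash=-175 Loans=56 Payables=119
After txn 3 (Dr Payables, Cr Cash, amount 144): Cash=-319 Loans=56 Payables=263
After txn 4 (Dr Cash, Cr Payables, amount 99): Cash=-220 Loans=56 Payables=164
After txn 5 (Dr Loans, Cr Payables, amount 463): Cash=-220 Loans=519 Payables=-299

Answer: -220 519 -299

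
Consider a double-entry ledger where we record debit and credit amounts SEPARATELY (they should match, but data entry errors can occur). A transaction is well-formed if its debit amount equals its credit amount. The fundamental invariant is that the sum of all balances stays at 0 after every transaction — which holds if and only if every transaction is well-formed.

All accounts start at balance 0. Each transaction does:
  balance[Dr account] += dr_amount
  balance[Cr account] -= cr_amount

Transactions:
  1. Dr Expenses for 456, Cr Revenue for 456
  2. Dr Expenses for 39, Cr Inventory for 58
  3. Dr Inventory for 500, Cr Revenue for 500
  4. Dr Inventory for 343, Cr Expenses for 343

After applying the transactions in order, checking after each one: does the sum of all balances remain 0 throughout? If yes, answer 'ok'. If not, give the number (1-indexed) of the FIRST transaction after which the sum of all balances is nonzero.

After txn 1: dr=456 cr=456 sum_balances=0
After txn 2: dr=39 cr=58 sum_balances=-19
After txn 3: dr=500 cr=500 sum_balances=-19
After txn 4: dr=343 cr=343 sum_balances=-19

Answer: 2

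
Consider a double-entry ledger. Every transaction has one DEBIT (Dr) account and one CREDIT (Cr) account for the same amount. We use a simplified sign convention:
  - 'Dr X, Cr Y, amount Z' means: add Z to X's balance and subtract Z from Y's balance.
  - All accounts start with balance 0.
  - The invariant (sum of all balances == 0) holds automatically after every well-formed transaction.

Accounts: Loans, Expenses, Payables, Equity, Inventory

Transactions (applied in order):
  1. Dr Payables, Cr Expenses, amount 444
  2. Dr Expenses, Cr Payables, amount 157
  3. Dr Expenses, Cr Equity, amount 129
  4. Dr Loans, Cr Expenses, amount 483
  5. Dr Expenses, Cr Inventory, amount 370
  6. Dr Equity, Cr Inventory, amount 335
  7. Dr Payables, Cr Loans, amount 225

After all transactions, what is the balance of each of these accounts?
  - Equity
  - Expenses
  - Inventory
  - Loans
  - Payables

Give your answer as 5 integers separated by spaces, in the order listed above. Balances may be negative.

After txn 1 (Dr Payables, Cr Expenses, amount 444): Expenses=-444 Payables=444
After txn 2 (Dr Expenses, Cr Payables, amount 157): Expenses=-287 Payables=287
After txn 3 (Dr Expenses, Cr Equity, amount 129): Equity=-129 Expenses=-158 Payables=287
After txn 4 (Dr Loans, Cr Expenses, amount 483): Equity=-129 Expenses=-641 Loans=483 Payables=287
After txn 5 (Dr Expenses, Cr Inventory, amount 370): Equity=-129 Expenses=-271 Inventory=-370 Loans=483 Payables=287
After txn 6 (Dr Equity, Cr Inventory, amount 335): Equity=206 Expenses=-271 Inventory=-705 Loans=483 Payables=287
After txn 7 (Dr Payables, Cr Loans, amount 225): Equity=206 Expenses=-271 Inventory=-705 Loans=258 Payables=512

Answer: 206 -271 -705 258 512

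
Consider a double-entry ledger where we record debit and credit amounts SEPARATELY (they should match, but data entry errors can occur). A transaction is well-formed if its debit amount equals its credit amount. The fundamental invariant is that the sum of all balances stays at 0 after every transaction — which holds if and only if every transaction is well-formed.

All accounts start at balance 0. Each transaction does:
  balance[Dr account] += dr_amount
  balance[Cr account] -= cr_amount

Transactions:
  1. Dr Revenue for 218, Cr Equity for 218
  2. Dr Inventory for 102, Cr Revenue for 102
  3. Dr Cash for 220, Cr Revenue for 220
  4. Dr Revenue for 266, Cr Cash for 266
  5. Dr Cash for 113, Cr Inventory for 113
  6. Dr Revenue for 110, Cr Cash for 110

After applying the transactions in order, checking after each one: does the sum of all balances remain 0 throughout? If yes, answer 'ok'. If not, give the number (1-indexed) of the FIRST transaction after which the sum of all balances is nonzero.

Answer: ok

Derivation:
After txn 1: dr=218 cr=218 sum_balances=0
After txn 2: dr=102 cr=102 sum_balances=0
After txn 3: dr=220 cr=220 sum_balances=0
After txn 4: dr=266 cr=266 sum_balances=0
After txn 5: dr=113 cr=113 sum_balances=0
After txn 6: dr=110 cr=110 sum_balances=0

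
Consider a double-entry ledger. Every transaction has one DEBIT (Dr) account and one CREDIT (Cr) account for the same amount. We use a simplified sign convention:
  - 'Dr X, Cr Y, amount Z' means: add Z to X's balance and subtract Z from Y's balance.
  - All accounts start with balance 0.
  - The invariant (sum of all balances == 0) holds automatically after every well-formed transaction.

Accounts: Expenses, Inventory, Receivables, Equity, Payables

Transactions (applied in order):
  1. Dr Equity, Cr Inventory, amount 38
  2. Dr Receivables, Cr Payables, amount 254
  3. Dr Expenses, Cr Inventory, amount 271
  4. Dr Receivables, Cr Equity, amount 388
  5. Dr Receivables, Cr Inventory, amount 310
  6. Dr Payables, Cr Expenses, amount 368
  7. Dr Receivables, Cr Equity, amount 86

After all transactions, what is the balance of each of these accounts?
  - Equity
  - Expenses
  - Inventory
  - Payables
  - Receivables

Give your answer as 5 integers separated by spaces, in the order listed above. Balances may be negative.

After txn 1 (Dr Equity, Cr Inventory, amount 38): Equity=38 Inventory=-38
After txn 2 (Dr Receivables, Cr Payables, amount 254): Equity=38 Inventory=-38 Payables=-254 Receivables=254
After txn 3 (Dr Expenses, Cr Inventory, amount 271): Equity=38 Expenses=271 Inventory=-309 Payables=-254 Receivables=254
After txn 4 (Dr Receivables, Cr Equity, amount 388): Equity=-350 Expenses=271 Inventory=-309 Payables=-254 Receivables=642
After txn 5 (Dr Receivables, Cr Inventory, amount 310): Equity=-350 Expenses=271 Inventory=-619 Payables=-254 Receivables=952
After txn 6 (Dr Payables, Cr Expenses, amount 368): Equity=-350 Expenses=-97 Inventory=-619 Payables=114 Receivables=952
After txn 7 (Dr Receivables, Cr Equity, amount 86): Equity=-436 Expenses=-97 Inventory=-619 Payables=114 Receivables=1038

Answer: -436 -97 -619 114 1038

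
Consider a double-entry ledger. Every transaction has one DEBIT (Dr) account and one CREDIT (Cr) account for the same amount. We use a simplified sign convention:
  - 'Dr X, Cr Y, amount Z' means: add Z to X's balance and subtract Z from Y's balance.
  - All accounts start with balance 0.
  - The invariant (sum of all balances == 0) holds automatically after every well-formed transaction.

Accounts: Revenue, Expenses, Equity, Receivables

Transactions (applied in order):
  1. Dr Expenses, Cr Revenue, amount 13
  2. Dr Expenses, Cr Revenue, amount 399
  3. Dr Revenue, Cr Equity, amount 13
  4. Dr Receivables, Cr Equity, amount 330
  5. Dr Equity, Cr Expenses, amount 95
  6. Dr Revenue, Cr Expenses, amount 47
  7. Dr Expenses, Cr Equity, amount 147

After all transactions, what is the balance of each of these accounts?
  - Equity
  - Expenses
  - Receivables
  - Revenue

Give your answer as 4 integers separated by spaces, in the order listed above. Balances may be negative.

After txn 1 (Dr Expenses, Cr Revenue, amount 13): Expenses=13 Revenue=-13
After txn 2 (Dr Expenses, Cr Revenue, amount 399): Expenses=412 Revenue=-412
After txn 3 (Dr Revenue, Cr Equity, amount 13): Equity=-13 Expenses=412 Revenue=-399
After txn 4 (Dr Receivables, Cr Equity, amount 330): Equity=-343 Expenses=412 Receivables=330 Revenue=-399
After txn 5 (Dr Equity, Cr Expenses, amount 95): Equity=-248 Expenses=317 Receivables=330 Revenue=-399
After txn 6 (Dr Revenue, Cr Expenses, amount 47): Equity=-248 Expenses=270 Receivables=330 Revenue=-352
After txn 7 (Dr Expenses, Cr Equity, amount 147): Equity=-395 Expenses=417 Receivables=330 Revenue=-352

Answer: -395 417 330 -352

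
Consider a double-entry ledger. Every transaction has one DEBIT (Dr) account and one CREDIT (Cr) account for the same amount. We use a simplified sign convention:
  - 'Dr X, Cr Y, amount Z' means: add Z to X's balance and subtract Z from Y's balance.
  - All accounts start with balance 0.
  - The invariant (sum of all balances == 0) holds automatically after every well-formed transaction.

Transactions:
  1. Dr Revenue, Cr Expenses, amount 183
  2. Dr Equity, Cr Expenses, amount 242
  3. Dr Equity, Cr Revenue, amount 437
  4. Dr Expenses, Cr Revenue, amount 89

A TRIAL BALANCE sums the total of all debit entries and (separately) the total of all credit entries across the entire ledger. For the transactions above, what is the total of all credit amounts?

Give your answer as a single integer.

Txn 1: credit+=183
Txn 2: credit+=242
Txn 3: credit+=437
Txn 4: credit+=89
Total credits = 951

Answer: 951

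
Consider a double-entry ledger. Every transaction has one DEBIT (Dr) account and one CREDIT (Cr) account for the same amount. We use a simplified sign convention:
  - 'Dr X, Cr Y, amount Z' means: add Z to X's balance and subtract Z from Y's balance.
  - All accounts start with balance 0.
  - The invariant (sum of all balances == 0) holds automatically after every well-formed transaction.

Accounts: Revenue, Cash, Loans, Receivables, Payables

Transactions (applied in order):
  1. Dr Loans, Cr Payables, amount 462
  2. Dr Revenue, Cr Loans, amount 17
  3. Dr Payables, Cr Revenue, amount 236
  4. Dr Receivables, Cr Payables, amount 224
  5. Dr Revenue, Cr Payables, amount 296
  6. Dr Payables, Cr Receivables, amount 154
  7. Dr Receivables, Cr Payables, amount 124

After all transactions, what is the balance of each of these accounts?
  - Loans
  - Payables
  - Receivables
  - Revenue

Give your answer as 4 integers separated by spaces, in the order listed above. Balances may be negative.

Answer: 445 -716 194 77

Derivation:
After txn 1 (Dr Loans, Cr Payables, amount 462): Loans=462 Payables=-462
After txn 2 (Dr Revenue, Cr Loans, amount 17): Loans=445 Payables=-462 Revenue=17
After txn 3 (Dr Payables, Cr Revenue, amount 236): Loans=445 Payables=-226 Revenue=-219
After txn 4 (Dr Receivables, Cr Payables, amount 224): Loans=445 Payables=-450 Receivables=224 Revenue=-219
After txn 5 (Dr Revenue, Cr Payables, amount 296): Loans=445 Payables=-746 Receivables=224 Revenue=77
After txn 6 (Dr Payables, Cr Receivables, amount 154): Loans=445 Payables=-592 Receivables=70 Revenue=77
After txn 7 (Dr Receivables, Cr Payables, amount 124): Loans=445 Payables=-716 Receivables=194 Revenue=77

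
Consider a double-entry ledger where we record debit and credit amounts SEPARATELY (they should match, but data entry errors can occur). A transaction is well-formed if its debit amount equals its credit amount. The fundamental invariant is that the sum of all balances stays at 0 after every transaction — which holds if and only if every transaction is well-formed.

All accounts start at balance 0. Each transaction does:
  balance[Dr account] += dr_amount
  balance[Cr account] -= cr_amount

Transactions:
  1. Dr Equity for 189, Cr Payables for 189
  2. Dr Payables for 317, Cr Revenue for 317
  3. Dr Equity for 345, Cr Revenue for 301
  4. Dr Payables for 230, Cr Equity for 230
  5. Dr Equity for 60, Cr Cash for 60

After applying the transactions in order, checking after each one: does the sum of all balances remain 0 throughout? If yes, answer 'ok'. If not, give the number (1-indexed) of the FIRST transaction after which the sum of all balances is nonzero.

Answer: 3

Derivation:
After txn 1: dr=189 cr=189 sum_balances=0
After txn 2: dr=317 cr=317 sum_balances=0
After txn 3: dr=345 cr=301 sum_balances=44
After txn 4: dr=230 cr=230 sum_balances=44
After txn 5: dr=60 cr=60 sum_balances=44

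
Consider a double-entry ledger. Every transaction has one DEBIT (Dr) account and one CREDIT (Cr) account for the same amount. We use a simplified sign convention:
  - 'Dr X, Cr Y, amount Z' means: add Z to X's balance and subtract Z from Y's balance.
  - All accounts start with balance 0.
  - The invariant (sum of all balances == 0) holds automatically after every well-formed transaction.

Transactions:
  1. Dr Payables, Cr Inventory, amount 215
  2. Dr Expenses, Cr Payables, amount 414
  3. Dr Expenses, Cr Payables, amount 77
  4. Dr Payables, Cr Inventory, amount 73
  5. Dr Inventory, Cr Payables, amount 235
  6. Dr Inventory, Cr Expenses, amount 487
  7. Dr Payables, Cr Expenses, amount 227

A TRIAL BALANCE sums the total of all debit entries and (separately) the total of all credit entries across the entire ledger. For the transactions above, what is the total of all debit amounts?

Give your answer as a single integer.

Answer: 1728

Derivation:
Txn 1: debit+=215
Txn 2: debit+=414
Txn 3: debit+=77
Txn 4: debit+=73
Txn 5: debit+=235
Txn 6: debit+=487
Txn 7: debit+=227
Total debits = 1728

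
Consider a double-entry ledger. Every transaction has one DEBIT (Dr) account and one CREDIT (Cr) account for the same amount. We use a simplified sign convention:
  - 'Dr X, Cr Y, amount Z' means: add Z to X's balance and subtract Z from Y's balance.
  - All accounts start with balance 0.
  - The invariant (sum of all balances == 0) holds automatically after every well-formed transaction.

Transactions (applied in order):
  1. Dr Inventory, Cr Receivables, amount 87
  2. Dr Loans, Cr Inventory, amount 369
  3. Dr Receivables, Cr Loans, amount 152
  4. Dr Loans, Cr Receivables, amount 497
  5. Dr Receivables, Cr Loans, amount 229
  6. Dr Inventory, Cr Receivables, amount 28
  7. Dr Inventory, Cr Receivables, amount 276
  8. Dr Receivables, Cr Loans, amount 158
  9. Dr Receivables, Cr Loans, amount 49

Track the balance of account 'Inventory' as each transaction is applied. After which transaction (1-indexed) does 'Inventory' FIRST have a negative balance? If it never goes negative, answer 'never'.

After txn 1: Inventory=87
After txn 2: Inventory=-282

Answer: 2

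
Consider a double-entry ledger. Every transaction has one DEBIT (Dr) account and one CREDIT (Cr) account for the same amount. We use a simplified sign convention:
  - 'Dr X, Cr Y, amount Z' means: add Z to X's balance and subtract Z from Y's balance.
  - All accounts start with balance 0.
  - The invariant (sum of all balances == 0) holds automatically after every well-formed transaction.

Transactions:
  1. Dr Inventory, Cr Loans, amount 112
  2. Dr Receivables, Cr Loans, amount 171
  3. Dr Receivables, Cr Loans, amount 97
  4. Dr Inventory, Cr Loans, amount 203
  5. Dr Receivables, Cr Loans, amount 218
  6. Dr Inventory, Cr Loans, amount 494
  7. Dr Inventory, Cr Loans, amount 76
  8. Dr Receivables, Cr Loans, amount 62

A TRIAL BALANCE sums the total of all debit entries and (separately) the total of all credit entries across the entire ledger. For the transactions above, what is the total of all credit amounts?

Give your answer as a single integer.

Answer: 1433

Derivation:
Txn 1: credit+=112
Txn 2: credit+=171
Txn 3: credit+=97
Txn 4: credit+=203
Txn 5: credit+=218
Txn 6: credit+=494
Txn 7: credit+=76
Txn 8: credit+=62
Total credits = 1433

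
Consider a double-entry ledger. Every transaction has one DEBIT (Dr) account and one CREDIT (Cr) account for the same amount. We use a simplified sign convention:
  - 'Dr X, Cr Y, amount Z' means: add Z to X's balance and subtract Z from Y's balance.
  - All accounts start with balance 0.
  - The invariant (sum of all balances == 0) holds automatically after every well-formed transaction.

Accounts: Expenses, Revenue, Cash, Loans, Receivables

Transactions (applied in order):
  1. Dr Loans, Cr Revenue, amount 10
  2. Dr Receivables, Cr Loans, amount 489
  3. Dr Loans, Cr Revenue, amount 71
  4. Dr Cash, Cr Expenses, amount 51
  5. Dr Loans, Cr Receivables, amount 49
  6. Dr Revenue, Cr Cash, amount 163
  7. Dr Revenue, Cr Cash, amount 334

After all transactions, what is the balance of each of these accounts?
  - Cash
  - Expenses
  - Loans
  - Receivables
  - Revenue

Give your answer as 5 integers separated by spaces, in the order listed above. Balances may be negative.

After txn 1 (Dr Loans, Cr Revenue, amount 10): Loans=10 Revenue=-10
After txn 2 (Dr Receivables, Cr Loans, amount 489): Loans=-479 Receivables=489 Revenue=-10
After txn 3 (Dr Loans, Cr Revenue, amount 71): Loans=-408 Receivables=489 Revenue=-81
After txn 4 (Dr Cash, Cr Expenses, amount 51): Cash=51 Expenses=-51 Loans=-408 Receivables=489 Revenue=-81
After txn 5 (Dr Loans, Cr Receivables, amount 49): Cash=51 Expenses=-51 Loans=-359 Receivables=440 Revenue=-81
After txn 6 (Dr Revenue, Cr Cash, amount 163): Cash=-112 Expenses=-51 Loans=-359 Receivables=440 Revenue=82
After txn 7 (Dr Revenue, Cr Cash, amount 334): Cash=-446 Expenses=-51 Loans=-359 Receivables=440 Revenue=416

Answer: -446 -51 -359 440 416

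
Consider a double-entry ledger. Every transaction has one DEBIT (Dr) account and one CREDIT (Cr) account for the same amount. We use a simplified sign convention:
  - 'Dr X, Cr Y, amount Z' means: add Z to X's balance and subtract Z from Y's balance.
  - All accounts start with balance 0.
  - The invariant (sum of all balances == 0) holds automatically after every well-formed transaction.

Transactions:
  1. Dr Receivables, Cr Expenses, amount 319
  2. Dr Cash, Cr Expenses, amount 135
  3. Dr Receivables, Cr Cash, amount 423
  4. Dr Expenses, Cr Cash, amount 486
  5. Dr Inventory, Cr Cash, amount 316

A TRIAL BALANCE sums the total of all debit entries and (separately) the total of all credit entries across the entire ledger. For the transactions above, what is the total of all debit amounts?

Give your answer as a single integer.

Answer: 1679

Derivation:
Txn 1: debit+=319
Txn 2: debit+=135
Txn 3: debit+=423
Txn 4: debit+=486
Txn 5: debit+=316
Total debits = 1679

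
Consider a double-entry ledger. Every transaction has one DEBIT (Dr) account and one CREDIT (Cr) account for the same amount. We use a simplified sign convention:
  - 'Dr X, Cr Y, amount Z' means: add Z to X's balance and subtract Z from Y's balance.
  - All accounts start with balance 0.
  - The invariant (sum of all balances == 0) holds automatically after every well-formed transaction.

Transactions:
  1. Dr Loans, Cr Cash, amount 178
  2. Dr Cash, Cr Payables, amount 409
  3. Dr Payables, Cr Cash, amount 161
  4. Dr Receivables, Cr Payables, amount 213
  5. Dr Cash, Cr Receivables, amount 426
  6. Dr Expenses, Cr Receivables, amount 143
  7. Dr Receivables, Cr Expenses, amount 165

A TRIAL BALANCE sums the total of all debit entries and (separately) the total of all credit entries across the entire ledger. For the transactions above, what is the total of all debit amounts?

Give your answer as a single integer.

Answer: 1695

Derivation:
Txn 1: debit+=178
Txn 2: debit+=409
Txn 3: debit+=161
Txn 4: debit+=213
Txn 5: debit+=426
Txn 6: debit+=143
Txn 7: debit+=165
Total debits = 1695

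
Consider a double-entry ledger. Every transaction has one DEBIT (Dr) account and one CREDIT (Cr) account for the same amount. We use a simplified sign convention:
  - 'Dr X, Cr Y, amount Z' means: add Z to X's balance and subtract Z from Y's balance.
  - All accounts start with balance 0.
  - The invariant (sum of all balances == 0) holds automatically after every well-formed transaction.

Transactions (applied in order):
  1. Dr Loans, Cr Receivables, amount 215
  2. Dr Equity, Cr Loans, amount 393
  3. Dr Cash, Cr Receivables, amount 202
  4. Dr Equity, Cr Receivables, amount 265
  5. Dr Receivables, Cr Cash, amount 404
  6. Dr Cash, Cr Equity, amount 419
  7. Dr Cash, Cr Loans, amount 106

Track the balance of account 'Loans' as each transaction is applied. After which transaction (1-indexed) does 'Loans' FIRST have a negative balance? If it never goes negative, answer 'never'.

Answer: 2

Derivation:
After txn 1: Loans=215
After txn 2: Loans=-178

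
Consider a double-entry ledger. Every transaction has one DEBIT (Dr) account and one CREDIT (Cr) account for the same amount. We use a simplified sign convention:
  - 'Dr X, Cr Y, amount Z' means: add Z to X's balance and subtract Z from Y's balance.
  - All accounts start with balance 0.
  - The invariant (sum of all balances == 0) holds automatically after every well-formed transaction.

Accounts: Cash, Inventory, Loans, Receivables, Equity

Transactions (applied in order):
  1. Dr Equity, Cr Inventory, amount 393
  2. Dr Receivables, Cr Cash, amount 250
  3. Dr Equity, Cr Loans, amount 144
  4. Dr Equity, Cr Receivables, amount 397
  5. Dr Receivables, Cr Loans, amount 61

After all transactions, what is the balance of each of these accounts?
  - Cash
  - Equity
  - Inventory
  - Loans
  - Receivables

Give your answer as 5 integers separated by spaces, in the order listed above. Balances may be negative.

After txn 1 (Dr Equity, Cr Inventory, amount 393): Equity=393 Inventory=-393
After txn 2 (Dr Receivables, Cr Cash, amount 250): Cash=-250 Equity=393 Inventory=-393 Receivables=250
After txn 3 (Dr Equity, Cr Loans, amount 144): Cash=-250 Equity=537 Inventory=-393 Loans=-144 Receivables=250
After txn 4 (Dr Equity, Cr Receivables, amount 397): Cash=-250 Equity=934 Inventory=-393 Loans=-144 Receivables=-147
After txn 5 (Dr Receivables, Cr Loans, amount 61): Cash=-250 Equity=934 Inventory=-393 Loans=-205 Receivables=-86

Answer: -250 934 -393 -205 -86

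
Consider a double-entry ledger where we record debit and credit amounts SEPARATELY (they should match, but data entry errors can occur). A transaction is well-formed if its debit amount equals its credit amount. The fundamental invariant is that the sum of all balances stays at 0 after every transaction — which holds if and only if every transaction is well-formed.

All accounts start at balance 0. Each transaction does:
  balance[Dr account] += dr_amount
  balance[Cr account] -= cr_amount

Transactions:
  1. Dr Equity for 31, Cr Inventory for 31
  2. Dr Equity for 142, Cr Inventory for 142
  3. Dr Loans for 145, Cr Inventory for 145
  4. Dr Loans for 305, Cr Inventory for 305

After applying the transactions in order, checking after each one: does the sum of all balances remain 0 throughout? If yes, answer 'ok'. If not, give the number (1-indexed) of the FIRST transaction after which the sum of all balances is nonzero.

Answer: ok

Derivation:
After txn 1: dr=31 cr=31 sum_balances=0
After txn 2: dr=142 cr=142 sum_balances=0
After txn 3: dr=145 cr=145 sum_balances=0
After txn 4: dr=305 cr=305 sum_balances=0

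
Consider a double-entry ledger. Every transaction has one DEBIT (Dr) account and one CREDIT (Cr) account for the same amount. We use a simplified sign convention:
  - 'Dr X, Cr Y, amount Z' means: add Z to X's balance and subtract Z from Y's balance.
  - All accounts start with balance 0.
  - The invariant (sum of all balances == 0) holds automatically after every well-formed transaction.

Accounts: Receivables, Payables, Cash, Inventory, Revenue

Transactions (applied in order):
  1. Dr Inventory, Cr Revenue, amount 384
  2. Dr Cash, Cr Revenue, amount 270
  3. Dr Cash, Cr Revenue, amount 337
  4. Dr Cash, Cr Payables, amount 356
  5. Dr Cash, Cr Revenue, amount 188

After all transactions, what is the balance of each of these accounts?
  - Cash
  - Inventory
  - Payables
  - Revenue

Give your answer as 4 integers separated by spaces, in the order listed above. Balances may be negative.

After txn 1 (Dr Inventory, Cr Revenue, amount 384): Inventory=384 Revenue=-384
After txn 2 (Dr Cash, Cr Revenue, amount 270): Cash=270 Inventory=384 Revenue=-654
After txn 3 (Dr Cash, Cr Revenue, amount 337): Cash=607 Inventory=384 Revenue=-991
After txn 4 (Dr Cash, Cr Payables, amount 356): Cash=963 Inventory=384 Payables=-356 Revenue=-991
After txn 5 (Dr Cash, Cr Revenue, amount 188): Cash=1151 Inventory=384 Payables=-356 Revenue=-1179

Answer: 1151 384 -356 -1179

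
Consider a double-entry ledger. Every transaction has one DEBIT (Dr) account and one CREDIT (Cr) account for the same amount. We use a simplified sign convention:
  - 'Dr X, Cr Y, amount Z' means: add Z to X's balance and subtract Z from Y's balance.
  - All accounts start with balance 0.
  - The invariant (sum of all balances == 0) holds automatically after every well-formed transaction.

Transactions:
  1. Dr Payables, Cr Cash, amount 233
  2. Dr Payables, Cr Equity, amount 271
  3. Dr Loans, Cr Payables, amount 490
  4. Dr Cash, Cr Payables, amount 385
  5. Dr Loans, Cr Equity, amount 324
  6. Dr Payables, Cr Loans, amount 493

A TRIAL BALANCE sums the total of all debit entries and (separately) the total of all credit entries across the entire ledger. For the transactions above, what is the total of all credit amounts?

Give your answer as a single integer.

Txn 1: credit+=233
Txn 2: credit+=271
Txn 3: credit+=490
Txn 4: credit+=385
Txn 5: credit+=324
Txn 6: credit+=493
Total credits = 2196

Answer: 2196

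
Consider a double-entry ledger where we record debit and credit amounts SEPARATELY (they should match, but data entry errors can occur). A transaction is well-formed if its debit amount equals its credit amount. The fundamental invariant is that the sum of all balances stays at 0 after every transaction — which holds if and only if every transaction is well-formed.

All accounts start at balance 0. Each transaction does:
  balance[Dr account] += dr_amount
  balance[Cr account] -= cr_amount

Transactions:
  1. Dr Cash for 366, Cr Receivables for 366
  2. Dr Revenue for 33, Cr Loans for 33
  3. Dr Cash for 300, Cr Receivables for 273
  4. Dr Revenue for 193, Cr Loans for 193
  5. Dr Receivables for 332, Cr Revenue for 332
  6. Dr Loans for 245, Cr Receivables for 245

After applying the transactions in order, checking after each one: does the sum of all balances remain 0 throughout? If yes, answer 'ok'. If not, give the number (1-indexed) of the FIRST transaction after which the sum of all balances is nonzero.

After txn 1: dr=366 cr=366 sum_balances=0
After txn 2: dr=33 cr=33 sum_balances=0
After txn 3: dr=300 cr=273 sum_balances=27
After txn 4: dr=193 cr=193 sum_balances=27
After txn 5: dr=332 cr=332 sum_balances=27
After txn 6: dr=245 cr=245 sum_balances=27

Answer: 3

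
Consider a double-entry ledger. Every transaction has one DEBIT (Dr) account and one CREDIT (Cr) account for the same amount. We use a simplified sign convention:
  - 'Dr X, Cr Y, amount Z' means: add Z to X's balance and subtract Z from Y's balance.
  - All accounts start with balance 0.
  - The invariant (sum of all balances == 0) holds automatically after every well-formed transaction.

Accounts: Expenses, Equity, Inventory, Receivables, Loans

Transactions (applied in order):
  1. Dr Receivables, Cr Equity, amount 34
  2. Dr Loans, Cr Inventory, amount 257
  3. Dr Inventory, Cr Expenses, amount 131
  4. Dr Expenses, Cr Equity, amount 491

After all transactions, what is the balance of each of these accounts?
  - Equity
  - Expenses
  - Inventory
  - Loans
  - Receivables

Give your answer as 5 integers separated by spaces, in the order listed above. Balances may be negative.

Answer: -525 360 -126 257 34

Derivation:
After txn 1 (Dr Receivables, Cr Equity, amount 34): Equity=-34 Receivables=34
After txn 2 (Dr Loans, Cr Inventory, amount 257): Equity=-34 Inventory=-257 Loans=257 Receivables=34
After txn 3 (Dr Inventory, Cr Expenses, amount 131): Equity=-34 Expenses=-131 Inventory=-126 Loans=257 Receivables=34
After txn 4 (Dr Expenses, Cr Equity, amount 491): Equity=-525 Expenses=360 Inventory=-126 Loans=257 Receivables=34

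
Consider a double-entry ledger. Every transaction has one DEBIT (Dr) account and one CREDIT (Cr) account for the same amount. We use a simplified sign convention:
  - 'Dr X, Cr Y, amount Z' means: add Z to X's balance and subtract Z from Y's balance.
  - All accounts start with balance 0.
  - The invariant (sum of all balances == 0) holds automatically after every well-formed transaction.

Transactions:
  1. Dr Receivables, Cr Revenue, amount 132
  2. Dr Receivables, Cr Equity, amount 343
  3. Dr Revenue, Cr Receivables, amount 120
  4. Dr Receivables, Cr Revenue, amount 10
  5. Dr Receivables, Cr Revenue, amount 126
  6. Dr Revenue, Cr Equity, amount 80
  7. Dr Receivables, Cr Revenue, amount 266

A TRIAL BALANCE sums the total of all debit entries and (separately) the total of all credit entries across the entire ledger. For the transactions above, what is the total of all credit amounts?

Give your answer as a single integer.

Answer: 1077

Derivation:
Txn 1: credit+=132
Txn 2: credit+=343
Txn 3: credit+=120
Txn 4: credit+=10
Txn 5: credit+=126
Txn 6: credit+=80
Txn 7: credit+=266
Total credits = 1077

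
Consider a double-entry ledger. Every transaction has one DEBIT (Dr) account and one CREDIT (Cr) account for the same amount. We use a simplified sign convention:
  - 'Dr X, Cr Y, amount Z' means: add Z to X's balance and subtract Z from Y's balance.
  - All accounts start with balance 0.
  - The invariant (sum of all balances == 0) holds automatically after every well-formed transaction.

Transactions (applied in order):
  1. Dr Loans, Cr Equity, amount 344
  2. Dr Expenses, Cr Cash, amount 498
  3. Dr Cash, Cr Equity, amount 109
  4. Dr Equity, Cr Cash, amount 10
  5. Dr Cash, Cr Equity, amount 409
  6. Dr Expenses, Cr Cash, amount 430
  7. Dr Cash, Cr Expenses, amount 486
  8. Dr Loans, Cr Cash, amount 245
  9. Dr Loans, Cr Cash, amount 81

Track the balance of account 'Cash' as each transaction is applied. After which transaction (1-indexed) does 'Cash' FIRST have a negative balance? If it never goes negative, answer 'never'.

After txn 1: Cash=0
After txn 2: Cash=-498

Answer: 2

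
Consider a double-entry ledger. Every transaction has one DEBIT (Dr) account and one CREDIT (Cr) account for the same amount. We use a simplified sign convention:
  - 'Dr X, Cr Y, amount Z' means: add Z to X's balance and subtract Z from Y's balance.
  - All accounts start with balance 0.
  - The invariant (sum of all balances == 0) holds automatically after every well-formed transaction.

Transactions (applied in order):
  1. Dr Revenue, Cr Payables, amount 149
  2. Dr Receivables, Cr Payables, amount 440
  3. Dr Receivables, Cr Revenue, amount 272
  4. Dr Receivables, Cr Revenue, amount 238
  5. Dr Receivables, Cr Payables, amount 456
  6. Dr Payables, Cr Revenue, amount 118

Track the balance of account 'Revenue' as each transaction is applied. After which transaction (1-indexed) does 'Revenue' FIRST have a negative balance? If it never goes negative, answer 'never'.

Answer: 3

Derivation:
After txn 1: Revenue=149
After txn 2: Revenue=149
After txn 3: Revenue=-123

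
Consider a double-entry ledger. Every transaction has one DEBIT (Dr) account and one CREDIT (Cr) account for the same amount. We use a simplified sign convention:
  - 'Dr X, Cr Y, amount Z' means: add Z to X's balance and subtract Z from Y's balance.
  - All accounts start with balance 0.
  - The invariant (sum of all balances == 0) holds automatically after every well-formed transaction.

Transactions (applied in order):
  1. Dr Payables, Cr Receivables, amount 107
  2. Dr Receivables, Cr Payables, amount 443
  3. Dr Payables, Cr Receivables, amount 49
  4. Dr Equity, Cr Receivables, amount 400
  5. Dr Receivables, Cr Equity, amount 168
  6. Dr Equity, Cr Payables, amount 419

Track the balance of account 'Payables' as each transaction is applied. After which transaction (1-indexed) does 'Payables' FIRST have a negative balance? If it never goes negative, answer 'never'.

After txn 1: Payables=107
After txn 2: Payables=-336

Answer: 2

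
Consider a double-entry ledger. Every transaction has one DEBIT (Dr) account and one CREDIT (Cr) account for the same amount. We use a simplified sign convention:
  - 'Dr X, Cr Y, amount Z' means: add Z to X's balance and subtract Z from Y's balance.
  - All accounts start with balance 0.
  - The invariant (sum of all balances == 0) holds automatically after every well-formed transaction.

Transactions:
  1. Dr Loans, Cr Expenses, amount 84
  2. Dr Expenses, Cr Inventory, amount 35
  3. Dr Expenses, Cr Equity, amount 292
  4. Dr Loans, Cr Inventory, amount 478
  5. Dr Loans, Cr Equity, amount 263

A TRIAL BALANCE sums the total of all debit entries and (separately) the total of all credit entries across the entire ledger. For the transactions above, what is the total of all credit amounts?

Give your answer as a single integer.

Txn 1: credit+=84
Txn 2: credit+=35
Txn 3: credit+=292
Txn 4: credit+=478
Txn 5: credit+=263
Total credits = 1152

Answer: 1152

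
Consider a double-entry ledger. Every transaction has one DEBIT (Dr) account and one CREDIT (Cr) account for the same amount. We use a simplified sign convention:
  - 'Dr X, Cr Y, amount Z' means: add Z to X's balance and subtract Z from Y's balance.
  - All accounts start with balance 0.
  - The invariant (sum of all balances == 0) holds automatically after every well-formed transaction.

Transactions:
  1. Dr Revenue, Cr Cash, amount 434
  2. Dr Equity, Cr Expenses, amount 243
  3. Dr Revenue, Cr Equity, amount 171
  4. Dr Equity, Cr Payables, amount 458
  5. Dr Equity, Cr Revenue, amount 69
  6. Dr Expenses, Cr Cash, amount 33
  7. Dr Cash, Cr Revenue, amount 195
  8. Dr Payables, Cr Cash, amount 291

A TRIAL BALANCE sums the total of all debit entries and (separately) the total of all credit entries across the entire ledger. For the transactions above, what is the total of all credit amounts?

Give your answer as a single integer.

Txn 1: credit+=434
Txn 2: credit+=243
Txn 3: credit+=171
Txn 4: credit+=458
Txn 5: credit+=69
Txn 6: credit+=33
Txn 7: credit+=195
Txn 8: credit+=291
Total credits = 1894

Answer: 1894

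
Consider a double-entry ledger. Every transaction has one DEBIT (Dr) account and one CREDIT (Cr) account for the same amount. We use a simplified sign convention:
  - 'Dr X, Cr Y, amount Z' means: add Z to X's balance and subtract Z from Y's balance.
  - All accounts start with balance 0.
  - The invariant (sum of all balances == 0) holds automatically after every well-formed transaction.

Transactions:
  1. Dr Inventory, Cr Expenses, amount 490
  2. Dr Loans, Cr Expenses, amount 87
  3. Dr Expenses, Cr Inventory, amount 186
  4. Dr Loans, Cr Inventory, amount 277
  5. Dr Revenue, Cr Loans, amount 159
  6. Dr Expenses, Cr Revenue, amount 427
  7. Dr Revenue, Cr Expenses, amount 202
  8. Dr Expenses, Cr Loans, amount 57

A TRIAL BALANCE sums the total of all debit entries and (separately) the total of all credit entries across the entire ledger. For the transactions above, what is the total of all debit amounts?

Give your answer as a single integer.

Txn 1: debit+=490
Txn 2: debit+=87
Txn 3: debit+=186
Txn 4: debit+=277
Txn 5: debit+=159
Txn 6: debit+=427
Txn 7: debit+=202
Txn 8: debit+=57
Total debits = 1885

Answer: 1885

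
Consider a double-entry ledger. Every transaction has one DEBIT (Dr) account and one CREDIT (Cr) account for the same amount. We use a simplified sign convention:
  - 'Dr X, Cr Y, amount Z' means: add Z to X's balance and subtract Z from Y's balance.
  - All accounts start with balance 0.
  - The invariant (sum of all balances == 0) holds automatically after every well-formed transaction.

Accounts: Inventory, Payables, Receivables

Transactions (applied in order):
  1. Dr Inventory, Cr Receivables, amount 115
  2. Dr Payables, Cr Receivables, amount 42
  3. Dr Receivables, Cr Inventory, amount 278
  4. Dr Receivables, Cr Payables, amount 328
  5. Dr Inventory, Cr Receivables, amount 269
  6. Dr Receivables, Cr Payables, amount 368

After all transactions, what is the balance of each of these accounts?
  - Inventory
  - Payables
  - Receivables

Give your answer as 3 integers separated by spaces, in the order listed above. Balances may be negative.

Answer: 106 -654 548

Derivation:
After txn 1 (Dr Inventory, Cr Receivables, amount 115): Inventory=115 Receivables=-115
After txn 2 (Dr Payables, Cr Receivables, amount 42): Inventory=115 Payables=42 Receivables=-157
After txn 3 (Dr Receivables, Cr Inventory, amount 278): Inventory=-163 Payables=42 Receivables=121
After txn 4 (Dr Receivables, Cr Payables, amount 328): Inventory=-163 Payables=-286 Receivables=449
After txn 5 (Dr Inventory, Cr Receivables, amount 269): Inventory=106 Payables=-286 Receivables=180
After txn 6 (Dr Receivables, Cr Payables, amount 368): Inventory=106 Payables=-654 Receivables=548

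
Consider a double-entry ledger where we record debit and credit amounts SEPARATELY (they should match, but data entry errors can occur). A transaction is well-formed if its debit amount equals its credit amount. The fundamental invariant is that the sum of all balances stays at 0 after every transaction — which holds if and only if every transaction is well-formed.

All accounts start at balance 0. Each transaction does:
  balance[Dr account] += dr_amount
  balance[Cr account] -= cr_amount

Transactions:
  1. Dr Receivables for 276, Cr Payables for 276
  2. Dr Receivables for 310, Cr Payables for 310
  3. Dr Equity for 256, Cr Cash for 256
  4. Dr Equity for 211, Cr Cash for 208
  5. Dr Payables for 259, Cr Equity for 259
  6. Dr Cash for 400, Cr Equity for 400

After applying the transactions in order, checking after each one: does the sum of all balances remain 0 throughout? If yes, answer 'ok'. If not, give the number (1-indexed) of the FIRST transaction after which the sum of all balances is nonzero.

After txn 1: dr=276 cr=276 sum_balances=0
After txn 2: dr=310 cr=310 sum_balances=0
After txn 3: dr=256 cr=256 sum_balances=0
After txn 4: dr=211 cr=208 sum_balances=3
After txn 5: dr=259 cr=259 sum_balances=3
After txn 6: dr=400 cr=400 sum_balances=3

Answer: 4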